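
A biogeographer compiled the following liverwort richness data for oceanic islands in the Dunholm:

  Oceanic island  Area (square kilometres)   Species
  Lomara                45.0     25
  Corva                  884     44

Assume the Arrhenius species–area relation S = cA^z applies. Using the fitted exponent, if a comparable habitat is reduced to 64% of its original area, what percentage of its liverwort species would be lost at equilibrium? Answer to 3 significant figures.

8.12%

z = ln(44/25) / ln(884/45) = 0.5653 / 2.9778 = 0.1898
S_new/S_old = (A_new/A_old)^z = 0.64^0.1898 = exp(0.1898 × -0.4463) = 0.9188
Fraction lost = 1 − 0.9188 = 0.08123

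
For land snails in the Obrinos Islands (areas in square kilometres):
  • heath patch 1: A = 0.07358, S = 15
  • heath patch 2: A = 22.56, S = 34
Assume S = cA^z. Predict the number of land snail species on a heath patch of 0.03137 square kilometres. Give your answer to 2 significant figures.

z = ln(34/15) / ln(22.56/0.07358) = 0.8183 / 5.7256 = 0.1429
c = 15 / 0.07358^0.1429 = 15 / 0.6887 = 21.78
S₃ = 21.78 × 0.03137^0.1429 = 21.78 × 0.6097 ≈ 13.28

13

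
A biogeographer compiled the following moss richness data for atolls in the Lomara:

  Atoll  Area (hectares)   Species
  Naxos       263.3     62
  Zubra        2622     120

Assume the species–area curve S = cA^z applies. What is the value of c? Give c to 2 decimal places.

z = ln(S₂/S₁) / ln(A₂/A₁) = ln(120/62) / ln(2622/263.3) = 0.6604 / 2.2984 = 0.2873
c = S₁ / A₁^z = 62 / 263.3^0.2873 = 62 / 4.959 = 12.5

12.50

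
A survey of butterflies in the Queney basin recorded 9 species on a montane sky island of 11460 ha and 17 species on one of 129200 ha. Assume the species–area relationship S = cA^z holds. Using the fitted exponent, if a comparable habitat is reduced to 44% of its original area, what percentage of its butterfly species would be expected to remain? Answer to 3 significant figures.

80.6%

z = ln(17/9) / ln(129200/11460) = 0.6360 / 2.4225 = 0.2625
S_new/S_old = (A_new/A_old)^z = 0.44^0.2625 = exp(0.2625 × -0.8210) = 0.8061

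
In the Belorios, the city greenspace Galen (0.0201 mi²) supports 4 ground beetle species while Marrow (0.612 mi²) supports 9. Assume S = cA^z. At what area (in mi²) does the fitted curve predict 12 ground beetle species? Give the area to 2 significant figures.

2.1 mi²

z = ln(9/4) / ln(0.612/0.0201) = 0.8109 / 3.4160 = 0.2374
c = 4 / 0.0201^0.2374 = 4 / 0.3955 = 10.11
A = (12/10.11)^(1/0.2374) ⇒ ln A = ln(1.187)/0.2374 = 0.7208
A = e^0.7208 ≈ 2.056 mi²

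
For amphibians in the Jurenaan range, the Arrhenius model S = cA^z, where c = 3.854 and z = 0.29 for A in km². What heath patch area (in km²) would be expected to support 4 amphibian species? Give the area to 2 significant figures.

1.1 km²

4 = 3.854 × A^0.29  ⇒  A^0.29 = 4/3.854 = 1.038
ln A = ln(1.038) / 0.29 = 0.0372 / 0.29 = 0.1282
A = e^0.1282 ≈ 1.137 km²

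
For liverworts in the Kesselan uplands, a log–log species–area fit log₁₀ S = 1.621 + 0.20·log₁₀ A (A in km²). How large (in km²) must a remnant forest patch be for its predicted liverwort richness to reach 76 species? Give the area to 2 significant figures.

76 = 41.78 × A^0.2  ⇒  A^0.2 = 76/41.78 = 1.819
ln A = ln(1.819) / 0.2 = 0.5982 / 0.2 = 2.9912
A = e^2.9912 ≈ 19.91 km²

20 km²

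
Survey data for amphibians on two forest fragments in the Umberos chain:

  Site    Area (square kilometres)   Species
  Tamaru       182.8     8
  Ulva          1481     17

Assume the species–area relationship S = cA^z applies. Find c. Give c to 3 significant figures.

1.22

z = ln(S₂/S₁) / ln(A₂/A₁) = ln(17/8) / ln(1481/182.8) = 0.7538 / 2.0921 = 0.3603
c = S₁ / A₁^z = 8 / 182.8^0.3603 = 8 / 6.531 = 1.225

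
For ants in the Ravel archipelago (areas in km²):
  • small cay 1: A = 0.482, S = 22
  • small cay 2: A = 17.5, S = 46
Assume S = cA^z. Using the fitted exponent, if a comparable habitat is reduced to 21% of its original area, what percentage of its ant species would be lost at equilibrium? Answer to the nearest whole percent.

27%

z = ln(46/22) / ln(17.5/0.482) = 0.7376 / 3.5920 = 0.2053
S_new/S_old = (A_new/A_old)^z = 0.21^0.2053 = exp(0.2053 × -1.5606) = 0.7258
Fraction lost = 1 − 0.7258 = 0.2742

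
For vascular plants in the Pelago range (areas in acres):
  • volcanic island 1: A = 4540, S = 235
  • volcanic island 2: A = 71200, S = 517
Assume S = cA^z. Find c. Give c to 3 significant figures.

21.1

z = ln(S₂/S₁) / ln(A₂/A₁) = ln(517/235) / ln(71200/4540) = 0.7885 / 2.7526 = 0.2864
c = S₁ / A₁^z = 235 / 4540^0.2864 = 235 / 11.16 = 21.06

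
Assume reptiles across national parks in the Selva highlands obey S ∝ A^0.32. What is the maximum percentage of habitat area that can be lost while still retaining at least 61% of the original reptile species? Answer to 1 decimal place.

Need (A_new/A_old)^0.32 = 0.61, so A_new/A_old = 0.61^(1/0.32) = 0.61^3.125
ln(A_new/A_old) = ln 0.61 / 0.32 = -0.4943 / 0.32 = -1.5447
A_new/A_old = e^-1.5447 ≈ 0.2134
Fraction that can be lost = 1 − 0.2134 = 0.7866

78.7%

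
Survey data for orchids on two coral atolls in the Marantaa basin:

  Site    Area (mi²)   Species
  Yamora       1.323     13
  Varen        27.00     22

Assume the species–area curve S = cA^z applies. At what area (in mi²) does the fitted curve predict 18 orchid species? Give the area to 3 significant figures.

8.55 mi²

z = ln(22/13) / ln(27/1.323) = 0.5261 / 3.0159 = 0.1744
c = 13 / 1.323^0.1744 = 13 / 1.05 = 12.38
A = (18/12.38)^(1/0.1744) ⇒ ln A = ln(1.454)/0.1744 = 2.1455
A = e^2.1455 ≈ 8.546 mi²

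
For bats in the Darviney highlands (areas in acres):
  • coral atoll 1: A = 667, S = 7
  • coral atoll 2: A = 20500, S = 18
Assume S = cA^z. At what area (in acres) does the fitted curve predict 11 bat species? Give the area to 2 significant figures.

3400 acres

z = ln(18/7) / ln(20500/667) = 0.9445 / 3.4254 = 0.2757
c = 7 / 667^0.2757 = 7 / 6.007 = 1.165
A = (11/1.165)^(1/0.2757) ⇒ ln A = ln(9.44)/0.2757 = 8.1421
A = e^8.1421 ≈ 3436 acres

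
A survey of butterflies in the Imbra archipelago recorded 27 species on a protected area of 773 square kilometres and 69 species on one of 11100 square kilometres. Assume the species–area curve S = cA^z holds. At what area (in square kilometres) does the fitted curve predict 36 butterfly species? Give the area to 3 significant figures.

z = ln(69/27) / ln(11100/773) = 0.9383 / 2.6644 = 0.3521
c = 27 / 773^0.3521 = 27 / 10.4 = 2.596
A = (36/2.596)^(1/0.3521) ⇒ ln A = ln(13.87)/0.3521 = 7.4672
A = e^7.4672 ≈ 1750 square kilometres

1750 square kilometres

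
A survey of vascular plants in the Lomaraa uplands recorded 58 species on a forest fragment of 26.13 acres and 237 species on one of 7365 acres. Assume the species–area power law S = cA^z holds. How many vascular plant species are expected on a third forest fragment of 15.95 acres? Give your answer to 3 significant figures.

z = ln(237/58) / ln(7365/26.13) = 1.4076 / 5.6414 = 0.2495
c = 58 / 26.13^0.2495 = 58 / 2.257 = 25.69
S₃ = 25.69 × 15.95^0.2495 = 25.69 × 1.996 ≈ 51.28

51.3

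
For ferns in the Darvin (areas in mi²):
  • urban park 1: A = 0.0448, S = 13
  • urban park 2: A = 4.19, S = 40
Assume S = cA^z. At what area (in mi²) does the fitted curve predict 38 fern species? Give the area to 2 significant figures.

3.4 mi²

z = ln(40/13) / ln(4.19/0.0448) = 1.1239 / 4.5382 = 0.2477
c = 13 / 0.0448^0.2477 = 13 / 0.4634 = 28.05
A = (38/28.05)^(1/0.2477) ⇒ ln A = ln(1.355)/0.2477 = 1.2256
A = e^1.2256 ≈ 3.406 mi²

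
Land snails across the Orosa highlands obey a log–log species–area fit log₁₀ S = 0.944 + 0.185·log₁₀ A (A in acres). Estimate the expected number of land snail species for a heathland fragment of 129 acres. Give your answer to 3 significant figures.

21.6

S = 8.79 × 129^0.185
ln S = ln 8.79 + 0.185 × ln 129 = 2.1736 + 0.185 × 4.8598 = 3.0727
S = e^3.0727 ≈ 21.6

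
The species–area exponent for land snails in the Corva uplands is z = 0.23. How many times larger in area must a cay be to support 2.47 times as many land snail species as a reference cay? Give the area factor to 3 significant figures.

51.0

(A₂/A₁)^0.23 = 2.47, so A₂/A₁ = 2.47^(1/0.23) = 2.47^4.348
ln(A₂/A₁) = ln 2.47 / 0.23 = 0.9042 / 0.23 = 3.9314
A₂/A₁ = e^3.9314 ≈ 50.98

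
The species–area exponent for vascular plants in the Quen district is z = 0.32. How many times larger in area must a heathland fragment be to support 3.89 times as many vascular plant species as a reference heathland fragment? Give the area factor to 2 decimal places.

(A₂/A₁)^0.32 = 3.89, so A₂/A₁ = 3.89^(1/0.32) = 3.89^3.125
ln(A₂/A₁) = ln 3.89 / 0.32 = 1.3584 / 0.32 = 4.2450
A₂/A₁ = e^4.2450 ≈ 69.76

69.76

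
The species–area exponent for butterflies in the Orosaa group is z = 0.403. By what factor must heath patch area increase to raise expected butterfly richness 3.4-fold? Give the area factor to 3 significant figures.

20.8

(A₂/A₁)^0.403 = 3.4, so A₂/A₁ = 3.4^(1/0.403) = 3.4^2.481
ln(A₂/A₁) = ln 3.4 / 0.403 = 1.2238 / 0.403 = 3.0367
A₂/A₁ = e^3.0367 ≈ 20.84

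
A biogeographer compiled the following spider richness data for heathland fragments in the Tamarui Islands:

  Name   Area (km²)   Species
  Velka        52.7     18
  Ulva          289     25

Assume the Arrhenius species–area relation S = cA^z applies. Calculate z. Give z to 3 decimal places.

Taking logs: ln S = ln c + z ln A, so z = (ln S₂ − ln S₁)/(ln A₂ − ln A₁).
z = ln(25/18) / ln(289/52.7) = ln(1.389) / ln(5.484) = 0.3285 / 1.7018 = 0.1930

0.193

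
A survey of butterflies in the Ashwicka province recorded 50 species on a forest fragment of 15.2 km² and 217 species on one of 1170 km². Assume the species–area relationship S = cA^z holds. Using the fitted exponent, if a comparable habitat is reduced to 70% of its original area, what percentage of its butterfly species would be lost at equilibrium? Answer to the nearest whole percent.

z = ln(217/50) / ln(1170/15.2) = 1.4679 / 4.3435 = 0.3380
S_new/S_old = (A_new/A_old)^z = 0.7^0.3380 = exp(0.3380 × -0.3567) = 0.8864
Fraction lost = 1 − 0.8864 = 0.1136

11%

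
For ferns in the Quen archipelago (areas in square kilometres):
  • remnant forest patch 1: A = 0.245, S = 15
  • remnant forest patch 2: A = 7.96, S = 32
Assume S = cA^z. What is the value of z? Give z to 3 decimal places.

0.218

Taking logs: ln S = ln c + z ln A, so z = (ln S₂ − ln S₁)/(ln A₂ − ln A₁).
z = ln(32/15) / ln(7.96/0.245) = ln(2.133) / ln(32.49) = 0.7577 / 3.4809 = 0.2177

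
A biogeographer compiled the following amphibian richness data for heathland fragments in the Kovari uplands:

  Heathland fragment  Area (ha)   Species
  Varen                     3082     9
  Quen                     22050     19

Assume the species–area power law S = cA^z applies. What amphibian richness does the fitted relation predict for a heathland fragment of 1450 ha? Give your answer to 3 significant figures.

6.76

z = ln(19/9) / ln(22050/3082) = 0.7472 / 1.9677 = 0.3797
c = 9 / 3082^0.3797 = 9 / 21.13 = 0.426
S₃ = 0.426 × 1450^0.3797 = 0.426 × 15.87 ≈ 6.759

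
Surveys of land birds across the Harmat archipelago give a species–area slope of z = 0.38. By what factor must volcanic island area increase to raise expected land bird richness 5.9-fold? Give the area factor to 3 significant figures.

107

(A₂/A₁)^0.38 = 5.9, so A₂/A₁ = 5.9^(1/0.38) = 5.9^2.632
ln(A₂/A₁) = ln 5.9 / 0.38 = 1.7750 / 0.38 = 4.6709
A₂/A₁ = e^4.6709 ≈ 106.8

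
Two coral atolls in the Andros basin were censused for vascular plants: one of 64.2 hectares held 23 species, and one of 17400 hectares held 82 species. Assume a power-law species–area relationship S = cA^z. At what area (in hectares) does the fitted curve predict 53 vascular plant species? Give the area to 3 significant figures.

z = ln(82/23) / ln(17400/64.2) = 1.2712 / 5.6022 = 0.2269
c = 23 / 64.2^0.2269 = 23 / 2.571 = 8.945
A = (53/8.945)^(1/0.2269) ⇒ ln A = ln(5.925)/0.2269 = 7.8409
A = e^7.8409 ≈ 2543 hectares

2540 hectares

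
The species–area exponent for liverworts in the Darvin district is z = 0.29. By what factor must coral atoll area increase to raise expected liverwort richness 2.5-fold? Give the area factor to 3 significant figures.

(A₂/A₁)^0.29 = 2.5, so A₂/A₁ = 2.5^(1/0.29) = 2.5^3.448
ln(A₂/A₁) = ln 2.5 / 0.29 = 0.9163 / 0.29 = 3.1596
A₂/A₁ = e^3.1596 ≈ 23.56

23.6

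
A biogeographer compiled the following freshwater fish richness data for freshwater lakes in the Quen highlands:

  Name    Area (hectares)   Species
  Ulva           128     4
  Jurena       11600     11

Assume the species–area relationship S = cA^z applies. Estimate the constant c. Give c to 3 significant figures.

1.35

z = ln(S₂/S₁) / ln(A₂/A₁) = ln(11/4) / ln(11600/128) = 1.0116 / 4.5067 = 0.2245
c = S₁ / A₁^z = 4 / 128^0.2245 = 4 / 2.972 = 1.346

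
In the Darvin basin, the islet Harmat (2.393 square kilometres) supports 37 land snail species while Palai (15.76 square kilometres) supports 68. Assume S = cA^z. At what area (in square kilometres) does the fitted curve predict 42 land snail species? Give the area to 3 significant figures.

z = ln(68/37) / ln(15.76/2.393) = 0.6086 / 1.8849 = 0.3229
c = 37 / 2.393^0.3229 = 37 / 1.325 = 27.92
A = (42/27.92)^(1/0.3229) ⇒ ln A = ln(1.505)/0.3229 = 1.2651
A = e^1.2651 ≈ 3.544 square kilometres

3.54 square kilometres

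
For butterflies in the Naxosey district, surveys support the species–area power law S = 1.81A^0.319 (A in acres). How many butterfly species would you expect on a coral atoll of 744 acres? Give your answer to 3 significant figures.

14.9

S = 1.81 × 744^0.319 = 1.81 × 8.242 ≈ 14.92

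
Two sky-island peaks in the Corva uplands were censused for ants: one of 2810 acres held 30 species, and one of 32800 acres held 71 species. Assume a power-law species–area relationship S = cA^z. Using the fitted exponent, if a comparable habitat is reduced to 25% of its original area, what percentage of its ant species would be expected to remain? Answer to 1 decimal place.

z = ln(71/30) / ln(32800/2810) = 0.8615 / 2.4572 = 0.3506
S_new/S_old = (A_new/A_old)^z = 0.25^0.3506 = exp(0.3506 × -1.3863) = 0.6151

61.5%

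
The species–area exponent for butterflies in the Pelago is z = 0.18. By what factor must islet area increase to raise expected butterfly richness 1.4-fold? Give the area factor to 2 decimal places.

6.48

(A₂/A₁)^0.18 = 1.4, so A₂/A₁ = 1.4^(1/0.18) = 1.4^5.556
ln(A₂/A₁) = ln 1.4 / 0.18 = 0.3365 / 0.18 = 1.8693
A₂/A₁ = e^1.8693 ≈ 6.484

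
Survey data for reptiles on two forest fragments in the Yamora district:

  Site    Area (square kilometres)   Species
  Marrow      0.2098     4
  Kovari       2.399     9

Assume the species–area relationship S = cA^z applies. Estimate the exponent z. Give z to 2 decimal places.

0.33

Taking logs: ln S = ln c + z ln A, so z = (ln S₂ − ln S₁)/(ln A₂ − ln A₁).
z = ln(9/4) / ln(2.399/0.2098) = ln(2.25) / ln(11.43) = 0.8109 / 2.4367 = 0.3328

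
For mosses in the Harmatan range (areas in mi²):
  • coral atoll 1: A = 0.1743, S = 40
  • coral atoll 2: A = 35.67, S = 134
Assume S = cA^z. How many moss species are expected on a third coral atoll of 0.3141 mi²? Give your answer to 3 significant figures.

z = ln(134/40) / ln(35.67/0.1743) = 1.2090 / 5.3213 = 0.2272
c = 40 / 0.1743^0.2272 = 40 / 0.6724 = 59.49
S₃ = 59.49 × 0.3141^0.2272 = 59.49 × 0.7687 ≈ 45.73

45.7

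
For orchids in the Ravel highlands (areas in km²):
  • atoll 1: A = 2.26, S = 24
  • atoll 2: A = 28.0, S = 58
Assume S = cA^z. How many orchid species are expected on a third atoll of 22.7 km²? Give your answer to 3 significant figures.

53.9

z = ln(58/24) / ln(28/2.26) = 0.8824 / 2.5168 = 0.3506
c = 24 / 2.26^0.3506 = 24 / 1.331 = 18.03
S₃ = 18.03 × 22.7^0.3506 = 18.03 × 2.988 ≈ 53.89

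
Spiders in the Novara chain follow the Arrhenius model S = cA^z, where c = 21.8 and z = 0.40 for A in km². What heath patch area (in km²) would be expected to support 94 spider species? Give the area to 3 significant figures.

38.6 km²

94 = 21.8 × A^0.4  ⇒  A^0.4 = 94/21.8 = 4.312
ln A = ln(4.312) / 0.4 = 1.4614 / 0.4 = 3.6535
A = e^3.6535 ≈ 38.61 km²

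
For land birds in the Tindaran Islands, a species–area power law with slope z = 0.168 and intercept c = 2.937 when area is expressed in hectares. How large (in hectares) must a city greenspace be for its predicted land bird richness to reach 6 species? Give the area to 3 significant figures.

6 = 2.937 × A^0.168  ⇒  A^0.168 = 6/2.937 = 2.043
ln A = ln(2.043) / 0.168 = 0.7144 / 0.168 = 4.2522
A = e^4.2522 ≈ 70.26 hectares

70.3 hectares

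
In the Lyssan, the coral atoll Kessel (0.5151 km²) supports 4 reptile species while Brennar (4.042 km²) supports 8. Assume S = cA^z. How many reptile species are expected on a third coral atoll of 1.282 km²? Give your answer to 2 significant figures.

5.4

z = ln(8/4) / ln(4.042/0.5151) = 0.6931 / 2.0601 = 0.3365
c = 4 / 0.5151^0.3365 = 4 / 0.8 = 5
S₃ = 5 × 1.282^0.3365 = 5 × 1.087 ≈ 5.436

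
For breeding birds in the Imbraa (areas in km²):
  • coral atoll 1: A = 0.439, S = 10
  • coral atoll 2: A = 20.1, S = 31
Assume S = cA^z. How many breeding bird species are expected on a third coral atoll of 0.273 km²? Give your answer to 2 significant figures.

z = ln(31/10) / ln(20.1/0.439) = 1.1314 / 3.8240 = 0.2959
c = 10 / 0.439^0.2959 = 10 / 0.7838 = 12.76
S₃ = 12.76 × 0.273^0.2959 = 12.76 × 0.681 ≈ 8.689

8.7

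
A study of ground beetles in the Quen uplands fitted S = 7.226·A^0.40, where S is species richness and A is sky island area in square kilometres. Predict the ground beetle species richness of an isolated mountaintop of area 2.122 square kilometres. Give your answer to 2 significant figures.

9.8

S = 7.226 × 2.122^0.4
ln S = ln 7.226 + 0.4 × ln 2.122 = 1.9777 + 0.4 × 0.7524 = 2.2786
S = e^2.2786 ≈ 9.763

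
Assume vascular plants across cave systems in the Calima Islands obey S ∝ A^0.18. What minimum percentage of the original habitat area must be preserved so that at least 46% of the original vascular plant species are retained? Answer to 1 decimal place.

1.3%

Need (A_new/A_old)^0.18 = 0.46, so A_new/A_old = 0.46^(1/0.18) = 0.46^5.556
ln(A_new/A_old) = ln 0.46 / 0.18 = -0.7765 / 0.18 = -4.3140
A_new/A_old = e^-4.3140 ≈ 0.01338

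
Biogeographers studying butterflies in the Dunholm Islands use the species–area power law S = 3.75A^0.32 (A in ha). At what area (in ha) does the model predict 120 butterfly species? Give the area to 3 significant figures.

50500 ha

120 = 3.75 × A^0.32  ⇒  A^0.32 = 120/3.75 = 32
ln A = ln(32) / 0.32 = 3.4657 / 0.32 = 10.8304
A = e^10.8304 ≈ 50535 ha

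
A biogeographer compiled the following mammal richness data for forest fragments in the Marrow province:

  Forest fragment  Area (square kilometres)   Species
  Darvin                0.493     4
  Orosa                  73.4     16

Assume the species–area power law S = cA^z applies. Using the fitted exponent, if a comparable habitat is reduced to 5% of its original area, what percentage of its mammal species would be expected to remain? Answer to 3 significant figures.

z = ln(16/4) / ln(73.4/0.493) = 1.3863 / 5.0032 = 0.2771
S_new/S_old = (A_new/A_old)^z = 0.05^0.2771 = exp(0.2771 × -2.9957) = 0.436

43.6%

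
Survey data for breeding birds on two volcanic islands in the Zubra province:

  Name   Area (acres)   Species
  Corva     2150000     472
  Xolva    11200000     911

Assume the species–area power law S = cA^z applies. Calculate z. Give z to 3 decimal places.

0.398

Taking logs: ln S = ln c + z ln A, so z = (ln S₂ − ln S₁)/(ln A₂ − ln A₁).
z = ln(911/472) / ln(11200000/2150000) = ln(1.93) / ln(5.209) = 0.6576 / 1.6504 = 0.3984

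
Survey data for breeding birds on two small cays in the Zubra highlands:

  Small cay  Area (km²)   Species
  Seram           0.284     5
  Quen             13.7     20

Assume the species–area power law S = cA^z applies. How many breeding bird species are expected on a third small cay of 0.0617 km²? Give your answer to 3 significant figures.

z = ln(20/5) / ln(13.7/0.284) = 1.3863 / 3.8762 = 0.3576
c = 5 / 0.284^0.3576 = 5 / 0.6375 = 7.843
S₃ = 7.843 × 0.0617^0.3576 = 7.843 × 0.3693 ≈ 2.896

2.90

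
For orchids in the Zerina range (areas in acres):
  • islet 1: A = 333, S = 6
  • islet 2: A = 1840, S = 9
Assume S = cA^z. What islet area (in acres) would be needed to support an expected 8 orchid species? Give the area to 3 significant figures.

z = ln(9/6) / ln(1840/333) = 0.4055 / 1.7094 = 0.2372
c = 6 / 333^0.2372 = 6 / 3.966 = 1.513
A = (8/1.513)^(1/0.2372) ⇒ ln A = ln(5.288)/0.2372 = 7.0210
A = e^7.0210 ≈ 1120 acres

1120 acres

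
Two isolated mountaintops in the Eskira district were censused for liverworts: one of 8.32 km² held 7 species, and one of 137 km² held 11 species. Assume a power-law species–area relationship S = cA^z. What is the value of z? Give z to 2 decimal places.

0.16

Taking logs: ln S = ln c + z ln A, so z = (ln S₂ − ln S₁)/(ln A₂ − ln A₁).
z = ln(11/7) / ln(137/8.32) = ln(1.571) / ln(16.47) = 0.4520 / 2.8013 = 0.1613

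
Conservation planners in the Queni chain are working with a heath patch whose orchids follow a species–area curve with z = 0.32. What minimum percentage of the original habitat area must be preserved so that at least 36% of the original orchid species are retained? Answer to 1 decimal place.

Need (A_new/A_old)^0.32 = 0.36, so A_new/A_old = 0.36^(1/0.32) = 0.36^3.125
ln(A_new/A_old) = ln 0.36 / 0.32 = -1.0217 / 0.32 = -3.1927
A_new/A_old = e^-3.1927 ≈ 0.04106

4.1%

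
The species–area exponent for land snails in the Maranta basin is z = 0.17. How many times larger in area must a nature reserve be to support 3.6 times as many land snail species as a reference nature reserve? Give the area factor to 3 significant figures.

1870

(A₂/A₁)^0.17 = 3.6, so A₂/A₁ = 3.6^(1/0.17) = 3.6^5.882
ln(A₂/A₁) = ln 3.6 / 0.17 = 1.2809 / 0.17 = 7.5349
A₂/A₁ = e^7.5349 ≈ 1872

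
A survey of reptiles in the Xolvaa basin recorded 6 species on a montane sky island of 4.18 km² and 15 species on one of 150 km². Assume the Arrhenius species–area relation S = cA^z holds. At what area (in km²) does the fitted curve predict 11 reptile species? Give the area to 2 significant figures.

45 km²

z = ln(15/6) / ln(150/4.18) = 0.9163 / 3.5803 = 0.2559
c = 6 / 4.18^0.2559 = 6 / 1.442 = 4.161
A = (11/4.161)^(1/0.2559) ⇒ ln A = ln(2.644)/0.2559 = 3.7987
A = e^3.7987 ≈ 44.64 km²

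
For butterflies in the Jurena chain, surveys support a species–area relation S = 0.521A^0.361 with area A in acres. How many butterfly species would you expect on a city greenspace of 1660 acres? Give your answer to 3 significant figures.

7.57

S = 0.521 × 1660^0.361
ln S = ln 0.521 + 0.361 × ln 1660 = -0.6520 + 0.361 × 7.4146 = 2.0247
S = e^2.0247 ≈ 7.574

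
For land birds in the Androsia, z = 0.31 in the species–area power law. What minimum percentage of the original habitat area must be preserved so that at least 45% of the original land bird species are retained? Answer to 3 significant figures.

7.61%

Need (A_new/A_old)^0.31 = 0.45, so A_new/A_old = 0.45^(1/0.31) = 0.45^3.226
ln(A_new/A_old) = ln 0.45 / 0.31 = -0.7985 / 0.31 = -2.5758
A_new/A_old = e^-2.5758 ≈ 0.07609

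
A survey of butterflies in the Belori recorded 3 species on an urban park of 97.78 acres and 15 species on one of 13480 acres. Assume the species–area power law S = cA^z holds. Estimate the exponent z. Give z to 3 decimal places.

0.327

Taking logs: ln S = ln c + z ln A, so z = (ln S₂ − ln S₁)/(ln A₂ − ln A₁).
z = ln(15/3) / ln(13480/97.78) = ln(5) / ln(137.9) = 1.6094 / 4.9262 = 0.3267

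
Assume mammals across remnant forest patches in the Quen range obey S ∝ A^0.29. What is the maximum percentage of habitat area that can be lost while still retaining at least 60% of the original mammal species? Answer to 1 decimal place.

82.8%

Need (A_new/A_old)^0.29 = 0.6, so A_new/A_old = 0.6^(1/0.29) = 0.6^3.448
ln(A_new/A_old) = ln 0.6 / 0.29 = -0.5108 / 0.29 = -1.7615
A_new/A_old = e^-1.7615 ≈ 0.1718
Fraction that can be lost = 1 − 0.1718 = 0.8282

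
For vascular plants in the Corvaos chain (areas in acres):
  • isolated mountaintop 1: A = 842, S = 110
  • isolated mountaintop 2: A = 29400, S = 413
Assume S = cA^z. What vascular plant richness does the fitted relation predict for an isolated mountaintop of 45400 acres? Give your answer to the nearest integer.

486

z = ln(413/110) / ln(29400/842) = 1.3230 / 3.5530 = 0.3724
c = 110 / 842^0.3724 = 110 / 12.28 = 8.956
S₃ = 8.956 × 45400^0.3724 = 8.956 × 54.21 ≈ 485.5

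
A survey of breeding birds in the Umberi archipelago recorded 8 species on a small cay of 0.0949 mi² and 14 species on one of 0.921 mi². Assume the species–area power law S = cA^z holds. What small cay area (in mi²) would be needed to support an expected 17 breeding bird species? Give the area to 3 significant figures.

z = ln(14/8) / ln(0.921/0.0949) = 0.5596 / 2.2726 = 0.2462
c = 8 / 0.0949^0.2462 = 8 / 0.56 = 14.29
A = (17/14.29)^(1/0.2462) ⇒ ln A = ln(1.19)/0.2462 = 0.7062
A = e^0.7062 ≈ 2.026 mi²

2.03 mi²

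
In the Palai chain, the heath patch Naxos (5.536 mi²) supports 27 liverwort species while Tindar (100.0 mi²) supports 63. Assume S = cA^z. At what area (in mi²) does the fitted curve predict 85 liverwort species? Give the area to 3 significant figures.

278 mi²

z = ln(63/27) / ln(100/5.536) = 0.8473 / 2.8939 = 0.2928
c = 27 / 5.536^0.2928 = 27 / 1.65 = 16.36
A = (85/16.36)^(1/0.2928) ⇒ ln A = ln(5.196)/0.2928 = 5.6282
A = e^5.6282 ≈ 278.1 mi²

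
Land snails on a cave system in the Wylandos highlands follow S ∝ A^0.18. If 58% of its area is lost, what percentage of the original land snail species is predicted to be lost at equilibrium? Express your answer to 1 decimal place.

14.5%

S_new/S_old = (A_new/A_old)^z = 0.42^0.18
= exp(0.18 × ln 0.42) = exp(0.18 × -0.8675) = exp(-0.1562) ≈ 0.8554
Fraction lost = 1 − 0.8554 = 0.1446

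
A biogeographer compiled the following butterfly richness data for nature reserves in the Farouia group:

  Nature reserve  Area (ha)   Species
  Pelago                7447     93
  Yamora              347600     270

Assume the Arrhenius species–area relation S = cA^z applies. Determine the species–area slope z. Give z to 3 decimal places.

0.277

Taking logs: ln S = ln c + z ln A, so z = (ln S₂ − ln S₁)/(ln A₂ − ln A₁).
z = ln(270/93) / ln(347600/7447) = ln(2.903) / ln(46.68) = 1.0658 / 3.8432 = 0.2773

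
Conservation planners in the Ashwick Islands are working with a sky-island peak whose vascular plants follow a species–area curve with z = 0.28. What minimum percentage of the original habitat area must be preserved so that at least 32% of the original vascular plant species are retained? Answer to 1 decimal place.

Need (A_new/A_old)^0.28 = 0.32, so A_new/A_old = 0.32^(1/0.28) = 0.32^3.571
ln(A_new/A_old) = ln 0.32 / 0.28 = -1.1394 / 0.28 = -4.0694
A_new/A_old = e^-4.0694 ≈ 0.01709

1.7%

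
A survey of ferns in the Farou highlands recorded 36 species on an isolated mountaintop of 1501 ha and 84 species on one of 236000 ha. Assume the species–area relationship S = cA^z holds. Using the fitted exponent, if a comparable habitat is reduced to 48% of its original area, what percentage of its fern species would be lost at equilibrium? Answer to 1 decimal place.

11.6%

z = ln(84/36) / ln(236000/1501) = 0.8473 / 5.0577 = 0.1675
S_new/S_old = (A_new/A_old)^z = 0.48^0.1675 = exp(0.1675 × -0.7340) = 0.8843
Fraction lost = 1 − 0.8843 = 0.1157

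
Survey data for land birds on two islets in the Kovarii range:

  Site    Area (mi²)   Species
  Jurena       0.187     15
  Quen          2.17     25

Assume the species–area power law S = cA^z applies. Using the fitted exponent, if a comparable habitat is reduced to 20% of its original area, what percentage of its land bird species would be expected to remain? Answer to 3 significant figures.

z = ln(25/15) / ln(2.17/0.187) = 0.5108 / 2.4514 = 0.2084
S_new/S_old = (A_new/A_old)^z = 0.2^0.2084 = exp(0.2084 × -1.6094) = 0.7151

71.5%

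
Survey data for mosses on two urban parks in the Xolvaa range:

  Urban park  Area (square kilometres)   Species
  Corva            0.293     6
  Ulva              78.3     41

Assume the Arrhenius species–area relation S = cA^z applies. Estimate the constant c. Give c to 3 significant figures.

z = ln(S₂/S₁) / ln(A₂/A₁) = ln(41/6) / ln(78.3/0.293) = 1.9218 / 5.5881 = 0.3439
c = S₁ / A₁^z = 6 / 0.293^0.3439 = 6 / 0.6556 = 9.152

9.15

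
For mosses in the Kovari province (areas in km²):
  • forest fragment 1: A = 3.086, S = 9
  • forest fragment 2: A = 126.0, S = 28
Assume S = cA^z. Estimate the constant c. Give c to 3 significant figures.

6.38

z = ln(S₂/S₁) / ln(A₂/A₁) = ln(28/9) / ln(126/3.086) = 1.1350 / 3.7094 = 0.3060
c = S₁ / A₁^z = 9 / 3.086^0.3060 = 9 / 1.412 = 6.375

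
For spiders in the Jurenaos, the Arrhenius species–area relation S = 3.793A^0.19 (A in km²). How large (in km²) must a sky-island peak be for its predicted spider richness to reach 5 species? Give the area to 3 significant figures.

5 = 3.793 × A^0.19  ⇒  A^0.19 = 5/3.793 = 1.318
ln A = ln(1.318) / 0.19 = 0.2763 / 0.19 = 1.4541
A = e^1.4541 ≈ 4.281 km²

4.28 km²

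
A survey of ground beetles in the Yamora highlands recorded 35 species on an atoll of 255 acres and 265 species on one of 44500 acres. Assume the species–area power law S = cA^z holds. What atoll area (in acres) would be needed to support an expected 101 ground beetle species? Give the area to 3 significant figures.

3800 acres

z = ln(265/35) / ln(44500/255) = 2.0244 / 5.1620 = 0.3922
c = 35 / 255^0.3922 = 35 / 8.786 = 3.984
A = (101/3.984)^(1/0.3922) ⇒ ln A = ln(25.35)/0.3922 = 8.2436
A = e^8.2436 ≈ 3803 acres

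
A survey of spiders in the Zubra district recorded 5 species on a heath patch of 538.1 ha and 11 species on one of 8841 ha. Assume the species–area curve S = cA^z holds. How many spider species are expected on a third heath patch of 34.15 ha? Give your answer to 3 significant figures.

2.30

z = ln(11/5) / ln(8841/538.1) = 0.7885 / 2.7991 = 0.2817
c = 5 / 538.1^0.2817 = 5 / 5.878 = 0.8506
S₃ = 0.8506 × 34.15^0.2817 = 0.8506 × 2.704 ≈ 2.3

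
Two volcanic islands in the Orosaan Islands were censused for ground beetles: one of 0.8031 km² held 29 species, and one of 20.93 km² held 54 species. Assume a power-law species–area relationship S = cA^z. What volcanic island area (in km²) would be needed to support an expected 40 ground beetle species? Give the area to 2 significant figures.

4.3 km²

z = ln(54/29) / ln(20.93/0.8031) = 0.6217 / 3.2605 = 0.1907
c = 29 / 0.8031^0.1907 = 29 / 0.9591 = 30.24
A = (40/30.24)^(1/0.1907) ⇒ ln A = ln(1.323)/0.1907 = 1.4673
A = e^1.4673 ≈ 4.337 km²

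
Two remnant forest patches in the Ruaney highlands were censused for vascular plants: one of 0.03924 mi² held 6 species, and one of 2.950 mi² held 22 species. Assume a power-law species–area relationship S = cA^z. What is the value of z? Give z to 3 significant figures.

0.301

Taking logs: ln S = ln c + z ln A, so z = (ln S₂ − ln S₁)/(ln A₂ − ln A₁).
z = ln(22/6) / ln(2.95/0.03924) = ln(3.667) / ln(75.18) = 1.2993 / 4.3199 = 0.3008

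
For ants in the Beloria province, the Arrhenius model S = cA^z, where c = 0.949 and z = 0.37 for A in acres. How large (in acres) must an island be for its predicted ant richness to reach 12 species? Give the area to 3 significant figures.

12 = 0.949 × A^0.37  ⇒  A^0.37 = 12/0.949 = 12.64
ln A = ln(12.64) / 0.37 = 2.5373 / 0.37 = 6.8574
A = e^6.8574 ≈ 950.9 acres

951 acres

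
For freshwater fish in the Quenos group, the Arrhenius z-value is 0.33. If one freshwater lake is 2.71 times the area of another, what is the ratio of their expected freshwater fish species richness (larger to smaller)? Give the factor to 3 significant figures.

S₂/S₁ = (A₂/A₁)^z = 2.71^0.33
ln(S₂/S₁) = 0.33 × ln 2.71 = 0.33 × 0.9969 = 0.3290
S₂/S₁ = e^0.3290 ≈ 1.39

1.39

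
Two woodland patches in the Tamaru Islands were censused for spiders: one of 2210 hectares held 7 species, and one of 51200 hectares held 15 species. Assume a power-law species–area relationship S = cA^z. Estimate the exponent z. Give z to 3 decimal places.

Taking logs: ln S = ln c + z ln A, so z = (ln S₂ − ln S₁)/(ln A₂ − ln A₁).
z = ln(15/7) / ln(51200/2210) = ln(2.143) / ln(23.17) = 0.7621 / 3.1427 = 0.2425

0.243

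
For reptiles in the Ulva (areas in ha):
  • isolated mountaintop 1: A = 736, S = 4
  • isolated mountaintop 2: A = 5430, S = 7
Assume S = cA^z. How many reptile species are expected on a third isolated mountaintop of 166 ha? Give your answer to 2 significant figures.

2.6

z = ln(7/4) / ln(5430/736) = 0.5596 / 1.9985 = 0.2800
c = 4 / 736^0.2800 = 4 / 6.35 = 0.6299
S₃ = 0.6299 × 166^0.2800 = 0.6299 × 4.185 ≈ 2.636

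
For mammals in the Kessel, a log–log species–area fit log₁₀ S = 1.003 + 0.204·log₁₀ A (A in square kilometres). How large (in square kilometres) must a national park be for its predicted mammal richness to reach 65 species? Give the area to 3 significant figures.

65 = 10.07 × A^0.204  ⇒  A^0.204 = 65/10.07 = 6.455
ln A = ln(6.455) / 0.204 = 1.8649 / 0.204 = 9.1416
A = e^9.1416 ≈ 9336 square kilometres

9340 square kilometres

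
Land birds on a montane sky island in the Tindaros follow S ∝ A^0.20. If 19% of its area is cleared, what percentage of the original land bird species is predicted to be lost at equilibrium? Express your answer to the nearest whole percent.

4%

S_new/S_old = (A_new/A_old)^z = 0.81^0.2
= exp(0.2 × ln 0.81) = exp(0.2 × -0.2107) = exp(-0.0421) ≈ 0.9587
Fraction lost = 1 − 0.9587 = 0.04127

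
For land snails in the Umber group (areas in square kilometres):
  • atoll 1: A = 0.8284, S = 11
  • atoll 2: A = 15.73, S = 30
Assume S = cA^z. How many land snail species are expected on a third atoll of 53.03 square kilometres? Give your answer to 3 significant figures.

z = ln(30/11) / ln(15.73/0.8284) = 1.0033 / 2.9438 = 0.3408
c = 11 / 0.8284^0.3408 = 11 / 0.9379 = 11.73
S₃ = 11.73 × 53.03^0.3408 = 11.73 × 3.87 ≈ 45.39

45.4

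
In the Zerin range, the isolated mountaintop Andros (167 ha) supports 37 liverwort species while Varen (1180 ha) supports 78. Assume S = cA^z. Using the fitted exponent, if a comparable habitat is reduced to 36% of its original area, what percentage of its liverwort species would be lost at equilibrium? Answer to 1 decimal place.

32.3%

z = ln(78/37) / ln(1180/167) = 0.7458 / 1.9553 = 0.3814
S_new/S_old = (A_new/A_old)^z = 0.36^0.3814 = exp(0.3814 × -1.0217) = 0.6773
Fraction lost = 1 − 0.6773 = 0.3227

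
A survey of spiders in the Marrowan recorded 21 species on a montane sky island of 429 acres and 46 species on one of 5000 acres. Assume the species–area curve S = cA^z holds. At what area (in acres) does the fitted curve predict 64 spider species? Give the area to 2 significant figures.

z = ln(46/21) / ln(5000/429) = 0.7841 / 2.4557 = 0.3193
c = 21 / 429^0.3193 = 21 / 6.927 = 3.032
A = (64/3.032)^(1/0.3193) ⇒ ln A = ln(21.11)/0.3193 = 9.5515
A = e^9.5515 ≈ 14065 acres

14000 acres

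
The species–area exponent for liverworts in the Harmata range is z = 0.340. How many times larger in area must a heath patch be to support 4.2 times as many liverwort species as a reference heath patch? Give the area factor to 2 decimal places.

68.09

(A₂/A₁)^0.34 = 4.2, so A₂/A₁ = 4.2^(1/0.34) = 4.2^2.941
ln(A₂/A₁) = ln 4.2 / 0.34 = 1.4351 / 0.34 = 4.2208
A₂/A₁ = e^4.2208 ≈ 68.09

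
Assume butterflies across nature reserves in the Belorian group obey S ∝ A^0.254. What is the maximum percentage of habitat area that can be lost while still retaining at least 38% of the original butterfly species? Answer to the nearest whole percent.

Need (A_new/A_old)^0.254 = 0.38, so A_new/A_old = 0.38^(1/0.254) = 0.38^3.937
ln(A_new/A_old) = ln 0.38 / 0.254 = -0.9676 / 0.254 = -3.8094
A_new/A_old = e^-3.8094 ≈ 0.02216
Fraction that can be lost = 1 − 0.02216 = 0.9778

98%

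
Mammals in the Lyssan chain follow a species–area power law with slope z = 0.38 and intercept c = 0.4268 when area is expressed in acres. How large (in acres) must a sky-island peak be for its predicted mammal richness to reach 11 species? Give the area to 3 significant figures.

5170 acres

11 = 0.4268 × A^0.38  ⇒  A^0.38 = 11/0.4268 = 25.77
ln A = ln(25.77) / 0.38 = 3.2493 / 0.38 = 8.5509
A = e^8.5509 ≈ 5171 acres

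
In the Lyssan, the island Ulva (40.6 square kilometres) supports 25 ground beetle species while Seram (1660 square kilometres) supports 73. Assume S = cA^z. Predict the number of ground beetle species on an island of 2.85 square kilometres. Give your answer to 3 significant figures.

z = ln(73/25) / ln(1660/40.6) = 1.0716 / 3.7108 = 0.2888
c = 25 / 40.6^0.2888 = 25 / 2.914 = 8.579
S₃ = 8.579 × 2.85^0.2888 = 8.579 × 1.353 ≈ 11.61

11.6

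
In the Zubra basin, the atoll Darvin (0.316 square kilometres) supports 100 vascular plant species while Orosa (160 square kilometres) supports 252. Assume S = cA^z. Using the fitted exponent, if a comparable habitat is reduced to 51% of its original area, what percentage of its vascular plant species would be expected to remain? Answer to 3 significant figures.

90.5%

z = ln(252/100) / ln(160/0.316) = 0.9243 / 6.2272 = 0.1484
S_new/S_old = (A_new/A_old)^z = 0.51^0.1484 = exp(0.1484 × -0.6733) = 0.9049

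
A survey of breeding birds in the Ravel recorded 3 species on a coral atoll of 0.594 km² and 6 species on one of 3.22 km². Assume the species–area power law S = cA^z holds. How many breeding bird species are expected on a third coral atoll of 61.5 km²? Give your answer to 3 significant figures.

20.1

z = ln(6/3) / ln(3.22/0.594) = 0.6931 / 1.6903 = 0.4101
c = 3 / 0.594^0.4101 = 3 / 0.8077 = 3.714
S₃ = 3.714 × 61.5^0.4101 = 3.714 × 5.415 ≈ 20.11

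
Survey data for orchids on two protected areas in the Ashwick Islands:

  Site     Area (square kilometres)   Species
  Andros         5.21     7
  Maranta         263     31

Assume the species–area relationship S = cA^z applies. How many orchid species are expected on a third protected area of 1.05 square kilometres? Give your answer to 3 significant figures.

z = ln(31/7) / ln(263/5.21) = 1.4881 / 3.9216 = 0.3795
c = 7 / 5.21^0.3795 = 7 / 1.871 = 3.742
S₃ = 3.742 × 1.05^0.3795 = 3.742 × 1.019 ≈ 3.812

3.81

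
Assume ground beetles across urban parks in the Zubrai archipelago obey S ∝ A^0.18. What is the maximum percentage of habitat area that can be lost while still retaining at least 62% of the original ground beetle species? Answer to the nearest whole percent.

Need (A_new/A_old)^0.18 = 0.62, so A_new/A_old = 0.62^(1/0.18) = 0.62^5.556
ln(A_new/A_old) = ln 0.62 / 0.18 = -0.4780 / 0.18 = -2.6558
A_new/A_old = e^-2.6558 ≈ 0.07025
Fraction that can be lost = 1 − 0.07025 = 0.9298

93%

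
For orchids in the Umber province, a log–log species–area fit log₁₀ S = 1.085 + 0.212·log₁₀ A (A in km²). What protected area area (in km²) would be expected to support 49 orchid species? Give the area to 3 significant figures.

49 = 12.16 × A^0.212  ⇒  A^0.212 = 49/12.16 = 4.029
ln A = ln(4.029) / 0.212 = 1.3935 / 0.212 = 6.5732
A = e^6.5732 ≈ 715.6 km²

716 km²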